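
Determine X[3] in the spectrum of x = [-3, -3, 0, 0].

X[3] = Σ(n=0 to 3) x[n] · ω_4^(3n) where ω_4 = e^(-2πi/4)
= (-3)·ω_4^0 + (-3)·ω_4^3 + (0)·ω_4^6 + (0)·ω_4^9

X[3] = -3-3i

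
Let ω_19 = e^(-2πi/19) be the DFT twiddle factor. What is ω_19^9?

ω_19^9 = e^(-2πi·9/19)
= cos(-2π·9/19) + i·sin(-2π·9/19)
= cos(-18π/19) + i·sin(-18π/19)

ω_19^9 = cos(-18π/19) + i·sin(-18π/19) = -0.9864-0.1646i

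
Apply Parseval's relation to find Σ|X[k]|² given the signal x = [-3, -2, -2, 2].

Parseval: Σ|x[n]|² = (1/N)Σ|X[k]|², so Σ|X[k]|² = N·Σ|x[n]|² = 4·21.0000

Σ|X[k]|² = N·Σ|x[n]|² = 4·21.0000 = 84.0000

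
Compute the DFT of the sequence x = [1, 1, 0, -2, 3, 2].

X[k] = Σ(n=0 to 5) x[n] · ω_6^(nk)
where ω_6 = e^(-2πi/6)

Computing each X[k]:
X[0] = 5
X[1] = 3.0000+3.4641i
X[2] = -4.0000-1.7321i
X[3] = 3
X[4] = -4.0000+1.7321i
X[5] = 3.0000-3.4641i

X = [5, 3.0000+3.4641i, -4.0000-1.7321i, 3, -4.0000+1.7321i, 3.0000-3.4641i]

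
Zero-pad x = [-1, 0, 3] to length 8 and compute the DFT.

Original 3-point DFT: [2, -2.5000+2.5981i, -2.5000-2.5981i]
Zero-padded 8-point DFT provides frequency interpolation.

DFT_8([x, 0, ...]) = [2, -1-3i, -4, -1+3i, 2, -1-3i, -4, -1+3i]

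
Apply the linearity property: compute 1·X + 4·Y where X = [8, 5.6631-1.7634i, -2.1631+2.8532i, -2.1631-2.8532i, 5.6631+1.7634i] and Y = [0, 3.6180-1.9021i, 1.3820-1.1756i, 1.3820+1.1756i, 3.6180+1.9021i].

By linearity: DFT(1x + 4y) = 1·DFT(x) + 4·DFT(y)
= 1·[8, 5.6631-1.7634i, -2.1631+2.8532i, -2.1631-2.8532i, 5.6631+1.7634i] + 4·[0, 3.6180-1.9021i, 1.3820-1.1756i, 1.3820+1.1756i, 3.6180+1.9021i]

Computing element-wise:
Z[0] = 1·(8) + 4·(0) = 8
Z[1] = 1·(5.6631-1.7634i) + 4·(3.6180-1.9021i) = 20.1351-9.3718i
Z[2] = 1·(-2.1631+2.8532i) + 4·(1.3820-1.1756i) = 3.3649-1.8492i
Z[3] = 1·(-2.1631-2.8532i) + 4·(1.3820+1.1756i) = 3.3649+1.8492i
Z[4] = 1·(5.6631+1.7634i) + 4·(3.6180+1.9021i) = 20.1351+9.3718i

DFT(1x + 4y) = 1·X + 4·Y = [8, 20.1351-9.3718i, 3.3649-1.8492i, 3.3649+1.8492i, 20.1351+9.3718i]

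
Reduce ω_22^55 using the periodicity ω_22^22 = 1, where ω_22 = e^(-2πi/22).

Since ω_22^22 = 1, powers reduce modulo 22.
55 mod 22 = 11
So ω_22^55 = ω_22^11 = e^(-2πi·11/22)

ω_22^55 = ω_22^11 = -1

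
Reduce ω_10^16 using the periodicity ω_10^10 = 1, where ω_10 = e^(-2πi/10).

Since ω_10^10 = 1, powers reduce modulo 10.
16 mod 10 = 6
So ω_10^16 = ω_10^6 = e^(-2πi·6/10)

ω_10^16 = ω_10^6 = -0.8090+0.5878i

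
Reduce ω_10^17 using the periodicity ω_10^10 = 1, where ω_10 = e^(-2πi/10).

Since ω_10^10 = 1, powers reduce modulo 10.
17 mod 10 = 7
So ω_10^17 = ω_10^7 = e^(-2πi·7/10)

ω_10^17 = ω_10^7 = -0.3090+0.9511i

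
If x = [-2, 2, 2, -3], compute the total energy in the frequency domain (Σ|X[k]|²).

Parseval: Σ|x[n]|² = (1/N)Σ|X[k]|², so Σ|X[k]|² = N·Σ|x[n]|² = 4·21.0000

Σ|X[k]|² = N·Σ|x[n]|² = 4·21.0000 = 84.0000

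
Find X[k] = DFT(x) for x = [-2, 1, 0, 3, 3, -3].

X[k] = Σ(n=0 to 5) x[n] · ω_6^(nk)
where ω_6 = e^(-2πi/6)

Computing each X[k]:
X[0] = 2
X[1] = -7.5000-0.8660i
X[2] = 0.5000-6.0622i
X[3] = 0
X[4] = 0.5000+6.0622i
X[5] = -7.5000+0.8660i

X = [2, -7.5000-0.8660i, 0.5000-6.0622i, 0, 0.5000+6.0622i, -7.5000+0.8660i]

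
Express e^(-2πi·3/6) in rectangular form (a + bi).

ω_6^3 = e^(-2πi·3/6)
= cos(-2π·3/6) + i·sin(-2π·3/6)
= cos(-6π/6) + i·sin(-6π/6)

ω_6^3 = cos(-6π/6) + i·sin(-6π/6) = -1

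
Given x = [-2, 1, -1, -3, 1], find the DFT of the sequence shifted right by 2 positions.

Time shift by 2: X_shifted[k] = ω_5^(2k) · X[k]
Shifted x = [-3, 1, -2, 1, -1]

DFT(x[n-2]) = [-4, -2.1910-0.1388i, -3.3090-4.0287i, -3.3090+4.0287i, -2.1910+0.1388i]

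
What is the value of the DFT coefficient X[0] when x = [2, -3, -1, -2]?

X[0] = Σ(n=0 to 3) x[n] · ω_4^0 = Σ x[n]
= (2) + (-3) + (-1) + (-2)

X[0] = -4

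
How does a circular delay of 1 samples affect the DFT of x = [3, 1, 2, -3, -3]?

Time shift by 1: X_shifted[k] = ω_5^(1k) · X[k]
Shifted x = [-3, 3, 1, 2, -3]

DFT(x[n-1]) = [0, -5.4271-5.1186i, -2.0729-4.4778i, -2.0729+4.4778i, -5.4271+5.1186i]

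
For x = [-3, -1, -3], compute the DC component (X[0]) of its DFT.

X[0] = Σ(n=0 to 2) x[n] · ω_3^0 = Σ x[n]
= (-3) + (-1) + (-3)

X[0] = -7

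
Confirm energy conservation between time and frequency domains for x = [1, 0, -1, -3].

Time domain:
Σ|x[n]|² = |1|² + |0|² + |-1|² + |-3|² = 11.0000

Frequency domain:
(1/4)Σ|X[k]|² = (1/4)(|-3|² + |2-3i|² + |3|² + |2+3i|²) = (1/4)·44.0000 = 11.0000

Both sides agree, confirming Parseval's theorem.

Σ|x[n]|² = (1/N)Σ|X[k]|² = 11.0000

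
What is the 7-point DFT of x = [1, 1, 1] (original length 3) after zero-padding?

Original 3-point DFT: [3, 0, 0]
Zero-padded 7-point DFT provides frequency interpolation.

DFT_7([x, 0, ...]) = [3, 1.4010-1.7568i, -0.1235-0.5410i, 0.7225+0.3479i, 0.7225-0.3479i, -0.1235+0.5410i, 1.4010+1.7568i]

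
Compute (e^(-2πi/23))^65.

Since ω_23^23 = 1, powers reduce modulo 23.
65 mod 23 = 19
So ω_23^65 = ω_23^19 = e^(-2πi·19/23)

ω_23^65 = ω_23^19 = 0.4601+0.8879i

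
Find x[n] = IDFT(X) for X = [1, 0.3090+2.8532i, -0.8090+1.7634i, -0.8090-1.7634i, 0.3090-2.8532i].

x[n] = (1/5) Σ(k=0 to 4) X[k] · e^(2πikn/5)

Computing each x[n]:
x[0] = 0
x[1] = -1
x[2] = 0
x[3] = 0
x[4] = 2

x = [0, -1, 0, 0, 2]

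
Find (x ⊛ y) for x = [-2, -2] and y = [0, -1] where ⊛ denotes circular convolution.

(x ⊛ y)[n] = Σ(m=0 to 1) x[m] · y[(n-m) mod 2]

Computing each output sample:
(x ⊛ y)[0] = 2
(x ⊛ y)[1] = 2

x ⊛ y = [2, 2]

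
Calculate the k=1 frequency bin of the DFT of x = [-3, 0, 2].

X[1] = Σ(n=0 to 2) x[n] · ω_3^(1n) where ω_3 = e^(-2πi/3)
= (-3)·ω_3^0 + (0)·ω_3^1 + (2)·ω_3^2

X[1] = -4.0000+1.7321i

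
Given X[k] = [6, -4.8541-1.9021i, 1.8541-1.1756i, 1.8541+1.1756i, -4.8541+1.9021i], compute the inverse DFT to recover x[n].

x[n] = (1/5) Σ(k=0 to 4) X[k] · e^(2πikn/5)

Computing each x[n]:
x[0] = 0
x[1] = 1
x[2] = 3
x[3] = 3
x[4] = -1

x = [0, 1, 3, 3, -1]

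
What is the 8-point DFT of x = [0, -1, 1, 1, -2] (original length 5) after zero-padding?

Original 5-point DFT: [-1, -2.5451-0.9511i, 3.0451-0.5878i, 3.0451+0.5878i, -2.5451+0.9511i]
Zero-padded 8-point DFT provides frequency interpolation.

DFT_8([x, 0, ...]) = [-1, 0.5858-1.0000i, -3+2i, 3.4142+1.0000i, -1, 3.4142-1.0000i, -3-2i, 0.5858+1.0000i]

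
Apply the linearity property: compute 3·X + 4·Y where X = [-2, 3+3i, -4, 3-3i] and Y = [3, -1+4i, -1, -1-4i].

By linearity: DFT(3x + 4y) = 3·DFT(x) + 4·DFT(y)
= 3·[-2, 3+3i, -4, 3-3i] + 4·[3, -1+4i, -1, -1-4i]

Computing element-wise:
Z[0] = 3·(-2) + 4·(3) = 6
Z[1] = 3·(3+3i) + 4·(-1+4i) = 5+25i
Z[2] = 3·(-4) + 4·(-1) = -16
Z[3] = 3·(3-3i) + 4·(-1-4i) = 5-25i

DFT(3x + 4y) = 3·X + 4·Y = [6, 5+25i, -16, 5-25i]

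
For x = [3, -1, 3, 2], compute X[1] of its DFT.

X[1] = Σ(n=0 to 3) x[n] · ω_4^(1n) where ω_4 = e^(-2πi/4)
= (3)·ω_4^0 + (-1)·ω_4^1 + (3)·ω_4^2 + (2)·ω_4^3

X[1] = 3i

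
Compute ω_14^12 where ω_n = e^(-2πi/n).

ω_14^12 = e^(-2πi·12/14)
= cos(-2π·12/14) + i·sin(-2π·12/14)
= cos(-24π/14) + i·sin(-24π/14)

ω_14^12 = cos(-24π/14) + i·sin(-24π/14) = 0.6235+0.7818i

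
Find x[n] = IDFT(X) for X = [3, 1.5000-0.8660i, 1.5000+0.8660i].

x[n] = (1/3) Σ(k=0 to 2) X[k] · e^(2πikn/3)

Computing each x[n]:
x[0] = 2
x[1] = 1
x[2] = 0

x = [2, 1, 0]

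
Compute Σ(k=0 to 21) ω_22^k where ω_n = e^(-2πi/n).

Sum of all nth roots of unity equals 0 for n > 1 (geometric series with r ≠ 1).

0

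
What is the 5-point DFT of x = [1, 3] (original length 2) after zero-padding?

Original 2-point DFT: [4, -2]
Zero-padded 5-point DFT provides frequency interpolation.

DFT_5([x, 0, ...]) = [4, 1.9271-2.8532i, -1.4271-1.7634i, -1.4271+1.7634i, 1.9271+2.8532i]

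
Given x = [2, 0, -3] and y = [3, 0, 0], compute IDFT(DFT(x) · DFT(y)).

(x ⊛ y)[n] = Σ(m=0 to 2) x[m] · y[(n-m) mod 3]

Computing each output sample:
(x ⊛ y)[0] = 6
(x ⊛ y)[1] = 0
(x ⊛ y)[2] = -9

x ⊛ y = [6, 0, -9]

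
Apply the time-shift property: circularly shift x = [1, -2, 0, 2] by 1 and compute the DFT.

Time shift by 1: X_shifted[k] = ω_4^(1k) · X[k]
Shifted x = [2, 1, -2, 0]

DFT(x[n-1]) = [1, 4-1i, -1, 4+1i]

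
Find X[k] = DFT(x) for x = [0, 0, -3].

X[k] = Σ(n=0 to 2) x[n] · ω_3^(nk)
where ω_3 = e^(-2πi/3)

Computing each X[k]:
X[0] = -3
X[1] = 1.5000-2.5981i
X[2] = 1.5000+2.5981i

X = [-3, 1.5000-2.5981i, 1.5000+2.5981i]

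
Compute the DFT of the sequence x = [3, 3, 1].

X[k] = Σ(n=0 to 2) x[n] · ω_3^(nk)
where ω_3 = e^(-2πi/3)

Computing each X[k]:
X[0] = 7
X[1] = 1.0000-1.7321i
X[2] = 1.0000+1.7321i

X = [7, 1.0000-1.7321i, 1.0000+1.7321i]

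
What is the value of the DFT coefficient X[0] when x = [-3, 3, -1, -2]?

X[0] = Σ(n=0 to 3) x[n] · ω_4^0 = Σ x[n]
= (-3) + (3) + (-1) + (-2)

X[0] = -3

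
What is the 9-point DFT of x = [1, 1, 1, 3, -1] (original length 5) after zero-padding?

Original 5-point DFT: [5, -2.2361-0.7265i, 2.2361-3.0777i, 2.2361+3.0777i, -2.2361+0.7265i]
Zero-padded 9-point DFT provides frequency interpolation.

DFT_9([x, 0, ...]) = [5, 1.3794-3.8837i, -2.0321+0.6285i, 3.5000+0.8660i, -0.8473-3.2821i, -0.8473+3.2821i, 3.5000-0.8660i, -2.0321-0.6285i, 1.3794+3.8837i]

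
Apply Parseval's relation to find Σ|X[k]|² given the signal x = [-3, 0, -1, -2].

Parseval: Σ|x[n]|² = (1/N)Σ|X[k]|², so Σ|X[k]|² = N·Σ|x[n]|² = 4·14.0000

Σ|X[k]|² = N·Σ|x[n]|² = 4·14.0000 = 56.0000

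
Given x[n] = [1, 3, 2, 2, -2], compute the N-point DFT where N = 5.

X[k] = Σ(n=0 to 4) x[n] · ω_5^(nk)
where ω_5 = e^(-2πi/5)

Computing each X[k]:
X[0] = 6
X[1] = -1.9271-4.7553i
X[2] = 1.4271-2.9389i
X[3] = 1.4271+2.9389i
X[4] = -1.9271+4.7553i

X = [6, -1.9271-4.7553i, 1.4271-2.9389i, 1.4271+2.9389i, -1.9271+4.7553i]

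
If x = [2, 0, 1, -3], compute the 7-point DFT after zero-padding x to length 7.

Original 4-point DFT: [0, 1-3i, 6, 1+3i]
Zero-padded 7-point DFT provides frequency interpolation.

DFT_7([x, 0, ...]) = [0, 4.4804+0.3267i, -0.7714-1.9116i, 3.2911+3.7066i, 3.2911-3.7066i, -0.7714+1.9116i, 4.4804-0.3267i]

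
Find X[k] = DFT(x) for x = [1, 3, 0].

X[k] = Σ(n=0 to 2) x[n] · ω_3^(nk)
where ω_3 = e^(-2πi/3)

Computing each X[k]:
X[0] = 4
X[1] = -0.5000-2.5981i
X[2] = -0.5000+2.5981i

X = [4, -0.5000-2.5981i, -0.5000+2.5981i]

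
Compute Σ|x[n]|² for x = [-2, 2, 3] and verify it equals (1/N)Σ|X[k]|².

Time domain:
Σ|x[n]|² = |-2|² + |2|² + |3|² = 17.0000

Frequency domain:
(1/3)Σ|X[k]|² = (1/3)(|3|² + |-4.5000+0.8660i|² + |-4.5000-0.8660i|²) = (1/3)·51.0000 = 17.0000

Both sides agree, confirming Parseval's theorem.

Σ|x[n]|² = (1/N)Σ|X[k]|² = 17.0000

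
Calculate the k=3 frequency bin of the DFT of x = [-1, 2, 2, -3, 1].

X[3] = Σ(n=0 to 4) x[n] · ω_5^(3n) where ω_5 = e^(-2πi/5)
= (-1)·ω_5^0 + (2)·ω_5^3 + (2)·ω_5^6 + (-3)·ω_5^9 + (1)·ω_5^12

X[3] = -3.7361-4.1675i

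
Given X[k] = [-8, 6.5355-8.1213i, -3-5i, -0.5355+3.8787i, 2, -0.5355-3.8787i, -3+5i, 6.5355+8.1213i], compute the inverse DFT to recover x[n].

x[n] = (1/8) Σ(k=0 to 7) X[k] · e^(2πikn/8)

Computing each x[n]:
x[0] = 0
x[1] = 2
x[2] = 3
x[3] = -3
x[4] = -3
x[5] = -2
x[6] = -3
x[7] = -2

x = [0, 2, 3, -3, -3, -2, -3, -2]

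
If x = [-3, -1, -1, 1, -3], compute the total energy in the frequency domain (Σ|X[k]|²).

Parseval: Σ|x[n]|² = (1/N)Σ|X[k]|², so Σ|X[k]|² = N·Σ|x[n]|² = 5·21.0000

Σ|X[k]|² = N·Σ|x[n]|² = 5·21.0000 = 105.0000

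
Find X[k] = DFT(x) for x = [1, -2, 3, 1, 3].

X[k] = Σ(n=0 to 4) x[n] · ω_5^(nk)
where ω_5 = e^(-2πi/5)

Computing each X[k]:
X[0] = 6
X[1] = -1.9271+3.5797i
X[2] = 1.4271+4.8410i
X[3] = 1.4271-4.8410i
X[4] = -1.9271-3.5797i

X = [6, -1.9271+3.5797i, 1.4271+4.8410i, 1.4271-4.8410i, -1.9271-3.5797i]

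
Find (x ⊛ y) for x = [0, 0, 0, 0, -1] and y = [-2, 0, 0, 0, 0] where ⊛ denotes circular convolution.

(x ⊛ y)[n] = Σ(m=0 to 4) x[m] · y[(n-m) mod 5]

Computing each output sample:
(x ⊛ y)[0] = 0
(x ⊛ y)[1] = 0
(x ⊛ y)[2] = 0
(x ⊛ y)[3] = 0
(x ⊛ y)[4] = 2

x ⊛ y = [0, 0, 0, 0, 2]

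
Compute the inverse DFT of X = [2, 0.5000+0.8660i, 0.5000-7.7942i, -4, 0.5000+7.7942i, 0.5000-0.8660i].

x[n] = (1/6) Σ(k=0 to 5) X[k] · e^(2πikn/6)

Computing each x[n]:
x[0] = 0
x[1] = 3
x[2] = -3
x[3] = 1
x[4] = 2
x[5] = -1

x = [0, 3, -3, 1, 2, -1]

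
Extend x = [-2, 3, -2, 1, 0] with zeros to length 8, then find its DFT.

Original 5-point DFT: [0, -0.2639-1.0898i, -4.7361-4.6165i, -4.7361+4.6165i, -0.2639+1.0898i]
Zero-padded 8-point DFT provides frequency interpolation.

DFT_8([x, 0, ...]) = [0, -0.5858-0.8284i, -2i, -3.4142-4.8284i, -8, -3.4142+4.8284i, 2i, -0.5858+0.8284i]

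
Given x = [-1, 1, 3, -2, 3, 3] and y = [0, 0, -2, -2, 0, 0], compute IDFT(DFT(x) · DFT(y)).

(x ⊛ y)[n] = Σ(m=0 to 5) x[m] · y[(n-m) mod 6]

Computing each output sample:
(x ⊛ y)[0] = -2
(x ⊛ y)[1] = -12
(x ⊛ y)[2] = -4
(x ⊛ y)[3] = 0
(x ⊛ y)[4] = -8
(x ⊛ y)[5] = -2

x ⊛ y = [-2, -12, -4, 0, -8, -2]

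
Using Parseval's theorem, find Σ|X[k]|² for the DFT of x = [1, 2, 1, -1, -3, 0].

Parseval: Σ|x[n]|² = (1/N)Σ|X[k]|², so Σ|X[k]|² = N·Σ|x[n]|² = 6·16.0000

Σ|X[k]|² = N·Σ|x[n]|² = 6·16.0000 = 96.0000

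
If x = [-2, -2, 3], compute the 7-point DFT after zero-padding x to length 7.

Original 3-point DFT: [-1, -2.5000+4.3301i, -2.5000-4.3301i]
Zero-padded 7-point DFT provides frequency interpolation.

DFT_7([x, 0, ...]) = [-1, -3.9145-1.3611i, -4.2579+3.2515i, 1.6724+3.2133i, 1.6724-3.2133i, -4.2579-3.2515i, -3.9145+1.3611i]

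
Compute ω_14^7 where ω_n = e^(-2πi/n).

ω_14^7 = e^(-2πi·7/14)
= cos(-2π·7/14) + i·sin(-2π·7/14)
= cos(-14π/14) + i·sin(-14π/14)

ω_14^7 = cos(-14π/14) + i·sin(-14π/14) = -1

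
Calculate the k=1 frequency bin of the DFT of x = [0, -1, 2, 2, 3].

X[1] = Σ(n=0 to 4) x[n] · ω_5^(1n) where ω_5 = e^(-2πi/5)
= (0)·ω_5^0 + (-1)·ω_5^1 + (2)·ω_5^2 + (2)·ω_5^3 + (3)·ω_5^4

X[1] = -2.6180+3.8042i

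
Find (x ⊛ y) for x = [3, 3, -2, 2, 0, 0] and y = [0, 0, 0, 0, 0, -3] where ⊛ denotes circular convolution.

(x ⊛ y)[n] = Σ(m=0 to 5) x[m] · y[(n-m) mod 6]

Computing each output sample:
(x ⊛ y)[0] = -9
(x ⊛ y)[1] = 6
(x ⊛ y)[2] = -6
(x ⊛ y)[3] = 0
(x ⊛ y)[4] = 0
(x ⊛ y)[5] = -9

x ⊛ y = [-9, 6, -6, 0, 0, -9]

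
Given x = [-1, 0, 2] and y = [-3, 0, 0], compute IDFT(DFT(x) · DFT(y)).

(x ⊛ y)[n] = Σ(m=0 to 2) x[m] · y[(n-m) mod 3]

Computing each output sample:
(x ⊛ y)[0] = 3
(x ⊛ y)[1] = 0
(x ⊛ y)[2] = -6

x ⊛ y = [3, 0, -6]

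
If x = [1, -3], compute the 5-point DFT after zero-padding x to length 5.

Original 2-point DFT: [-2, 4]
Zero-padded 5-point DFT provides frequency interpolation.

DFT_5([x, 0, ...]) = [-2, 0.0729+2.8532i, 3.4271+1.7634i, 3.4271-1.7634i, 0.0729-2.8532i]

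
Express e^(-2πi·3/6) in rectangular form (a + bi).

ω_6^3 = e^(-2πi·3/6)
= cos(-2π·3/6) + i·sin(-2π·3/6)
= cos(-6π/6) + i·sin(-6π/6)

ω_6^3 = cos(-6π/6) + i·sin(-6π/6) = -1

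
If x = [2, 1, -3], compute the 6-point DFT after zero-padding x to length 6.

Original 3-point DFT: [0, 3.0000-3.4641i, 3.0000+3.4641i]
Zero-padded 6-point DFT provides frequency interpolation.

DFT_6([x, 0, ...]) = [0, 4.0000+1.7321i, 3.0000-3.4641i, -2, 3.0000+3.4641i, 4.0000-1.7321i]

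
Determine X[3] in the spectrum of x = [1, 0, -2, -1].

X[3] = Σ(n=0 to 3) x[n] · ω_4^(3n) where ω_4 = e^(-2πi/4)
= (1)·ω_4^0 + (0)·ω_4^3 + (-2)·ω_4^6 + (-1)·ω_4^9

X[3] = 3+1i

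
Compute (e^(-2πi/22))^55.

Since ω_22^22 = 1, powers reduce modulo 22.
55 mod 22 = 11
So ω_22^55 = ω_22^11 = e^(-2πi·11/22)

ω_22^55 = ω_22^11 = -1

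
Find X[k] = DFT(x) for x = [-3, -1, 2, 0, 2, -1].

X[k] = Σ(n=0 to 5) x[n] · ω_6^(nk)
where ω_6 = e^(-2πi/6)

Computing each X[k]:
X[0] = -1
X[1] = -6
X[2] = -4
X[3] = 3
X[4] = -4
X[5] = -6

X = [-1, -6, -4, 3, -4, -6]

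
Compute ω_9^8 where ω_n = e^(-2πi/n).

ω_9^8 = e^(-2πi·8/9)
= cos(-2π·8/9) + i·sin(-2π·8/9)
= cos(-16π/9) + i·sin(-16π/9)

ω_9^8 = cos(-16π/9) + i·sin(-16π/9) = 0.7660+0.6428i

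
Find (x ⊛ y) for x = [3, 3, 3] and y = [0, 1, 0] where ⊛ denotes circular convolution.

(x ⊛ y)[n] = Σ(m=0 to 2) x[m] · y[(n-m) mod 3]

Computing each output sample:
(x ⊛ y)[0] = 3
(x ⊛ y)[1] = 3
(x ⊛ y)[2] = 3

x ⊛ y = [3, 3, 3]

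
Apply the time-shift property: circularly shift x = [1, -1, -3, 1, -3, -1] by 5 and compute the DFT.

Time shift by 5: X_shifted[k] = ω_6^(5k) · X[k]
Shifted x = [-1, -3, 1, -3, -1, 1]

DFT(x[n-5]) = [-6, 1.0000+1.7321i, -3.0000+5.1962i, 4, -3.0000-5.1962i, 1.0000-1.7321i]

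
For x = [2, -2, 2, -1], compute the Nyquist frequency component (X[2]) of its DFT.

X[2] = Σ(n=0 to 3) x[n] · ω_4^(2n) where ω_4 = e^(-2πi/4)
= (2)·ω_4^0 + (-2)·ω_4^2 + (2)·ω_4^4 + (-1)·ω_4^6

X[2] = 7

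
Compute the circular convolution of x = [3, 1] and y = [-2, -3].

(x ⊛ y)[n] = Σ(m=0 to 1) x[m] · y[(n-m) mod 2]

Computing each output sample:
(x ⊛ y)[0] = -9
(x ⊛ y)[1] = -11

x ⊛ y = [-9, -11]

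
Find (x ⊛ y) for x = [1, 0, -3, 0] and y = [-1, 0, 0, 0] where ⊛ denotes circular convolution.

(x ⊛ y)[n] = Σ(m=0 to 3) x[m] · y[(n-m) mod 4]

Computing each output sample:
(x ⊛ y)[0] = -1
(x ⊛ y)[1] = 0
(x ⊛ y)[2] = 3
(x ⊛ y)[3] = 0

x ⊛ y = [-1, 0, 3, 0]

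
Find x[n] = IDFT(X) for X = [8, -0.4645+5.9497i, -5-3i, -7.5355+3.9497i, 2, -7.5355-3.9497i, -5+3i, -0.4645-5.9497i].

x[n] = (1/8) Σ(k=0 to 7) X[k] · e^(2πikn/8)

Computing each x[n]:
x[0] = -2
x[1] = 1
x[2] = 2
x[3] = -3
x[4] = 2
x[5] = 2
x[6] = 3
x[7] = 3

x = [-2, 1, 2, -3, 2, 2, 3, 3]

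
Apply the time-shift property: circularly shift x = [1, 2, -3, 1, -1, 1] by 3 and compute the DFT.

Time shift by 3: X_shifted[k] = ω_6^(3k) · X[k]
Shifted x = [1, -1, 1, 1, 2, -3]

DFT(x[n-3]) = [1, -3.5000-0.8660i, 2.5000-2.5981i, 7, 2.5000+2.5981i, -3.5000+0.8660i]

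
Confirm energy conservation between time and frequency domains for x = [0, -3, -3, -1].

Time domain:
Σ|x[n]|² = |0|² + |-3|² + |-3|² + |-1|² = 19.0000

Frequency domain:
(1/4)Σ|X[k]|² = (1/4)(|-7|² + |3+2i|² + |1|² + |3-2i|²) = (1/4)·76.0000 = 19.0000

Both sides agree, confirming Parseval's theorem.

Σ|x[n]|² = (1/N)Σ|X[k]|² = 19.0000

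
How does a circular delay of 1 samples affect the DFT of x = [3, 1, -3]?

Time shift by 1: X_shifted[k] = ω_3^(1k) · X[k]
Shifted x = [-3, 3, 1]

DFT(x[n-1]) = [1, -5.0000-1.7321i, -5.0000+1.7321i]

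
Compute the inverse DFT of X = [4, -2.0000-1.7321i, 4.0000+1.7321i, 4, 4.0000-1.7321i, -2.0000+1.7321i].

x[n] = (1/6) Σ(k=0 to 5) X[k] · e^(2πikn/6)

Computing each x[n]:
x[0] = 2
x[1] = -1
x[2] = 2
x[3] = 2
x[4] = 0
x[5] = -1

x = [2, -1, 2, 2, 0, -1]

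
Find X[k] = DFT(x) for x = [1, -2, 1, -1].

X[k] = Σ(n=0 to 3) x[n] · ω_4^(nk)
where ω_4 = e^(-2πi/4)

Computing each X[k]:
X[0] = -1
X[1] = 1i
X[2] = 5
X[3] = -1i

X = [-1, 1i, 5, -1i]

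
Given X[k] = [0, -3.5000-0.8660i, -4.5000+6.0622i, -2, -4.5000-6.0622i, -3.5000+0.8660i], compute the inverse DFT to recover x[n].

x[n] = (1/6) Σ(k=0 to 5) X[k] · e^(2πikn/6)

Computing each x[n]:
x[0] = -3
x[1] = -1
x[2] = 3
x[3] = 0
x[4] = -1
x[5] = 2

x = [-3, -1, 3, 0, -1, 2]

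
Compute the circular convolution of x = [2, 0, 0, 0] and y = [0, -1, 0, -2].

(x ⊛ y)[n] = Σ(m=0 to 3) x[m] · y[(n-m) mod 4]

Computing each output sample:
(x ⊛ y)[0] = 0
(x ⊛ y)[1] = -2
(x ⊛ y)[2] = 0
(x ⊛ y)[3] = -4

x ⊛ y = [0, -2, 0, -4]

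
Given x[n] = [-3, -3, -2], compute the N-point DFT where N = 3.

X[k] = Σ(n=0 to 2) x[n] · ω_3^(nk)
where ω_3 = e^(-2πi/3)

Computing each X[k]:
X[0] = -8
X[1] = -0.5000+0.8660i
X[2] = -0.5000-0.8660i

X = [-8, -0.5000+0.8660i, -0.5000-0.8660i]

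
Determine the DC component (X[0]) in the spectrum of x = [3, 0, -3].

X[0] = Σ(n=0 to 2) x[n] · ω_3^0 = Σ x[n]
= (3) + (0) + (-3)

X[0] = 0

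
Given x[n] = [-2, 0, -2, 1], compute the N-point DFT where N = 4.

X[k] = Σ(n=0 to 3) x[n] · ω_4^(nk)
where ω_4 = e^(-2πi/4)

Computing each X[k]:
X[0] = -3
X[1] = 1i
X[2] = -5
X[3] = -1i

X = [-3, 1i, -5, -1i]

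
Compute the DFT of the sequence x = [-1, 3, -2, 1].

X[k] = Σ(n=0 to 3) x[n] · ω_4^(nk)
where ω_4 = e^(-2πi/4)

Computing each X[k]:
X[0] = 1
X[1] = 1-2i
X[2] = -7
X[3] = 1+2i

X = [1, 1-2i, -7, 1+2i]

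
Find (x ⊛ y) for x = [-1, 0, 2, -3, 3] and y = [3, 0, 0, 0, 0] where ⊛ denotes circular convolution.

(x ⊛ y)[n] = Σ(m=0 to 4) x[m] · y[(n-m) mod 5]

Computing each output sample:
(x ⊛ y)[0] = -3
(x ⊛ y)[1] = 0
(x ⊛ y)[2] = 6
(x ⊛ y)[3] = -9
(x ⊛ y)[4] = 9

x ⊛ y = [-3, 0, 6, -9, 9]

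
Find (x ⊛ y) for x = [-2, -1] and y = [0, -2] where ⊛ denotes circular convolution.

(x ⊛ y)[n] = Σ(m=0 to 1) x[m] · y[(n-m) mod 2]

Computing each output sample:
(x ⊛ y)[0] = 2
(x ⊛ y)[1] = 4

x ⊛ y = [2, 4]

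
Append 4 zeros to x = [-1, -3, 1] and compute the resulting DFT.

Original 3-point DFT: [-3, 3.4641i, -3.4641i]
Zero-padded 7-point DFT provides frequency interpolation.

DFT_7([x, 0, ...]) = [-3, -3.0930+1.3706i, -1.2334+3.3587i, 2.3264+2.0835i, 2.3264-2.0835i, -1.2334-3.3587i, -3.0930-1.3706i]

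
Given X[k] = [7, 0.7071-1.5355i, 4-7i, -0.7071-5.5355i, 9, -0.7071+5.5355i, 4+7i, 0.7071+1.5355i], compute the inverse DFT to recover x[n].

x[n] = (1/8) Σ(k=0 to 7) X[k] · e^(2πikn/8)

Computing each x[n]:
x[0] = 3
x[1] = 3
x[2] = 0
x[3] = -1
x[4] = 3
x[5] = 0
x[6] = 2
x[7] = -3

x = [3, 3, 0, -1, 3, 0, 2, -3]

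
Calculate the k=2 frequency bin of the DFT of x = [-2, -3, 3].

X[2] = Σ(n=0 to 2) x[n] · ω_3^(2n) where ω_3 = e^(-2πi/3)
= (-2)·ω_3^0 + (-3)·ω_3^2 + (3)·ω_3^4

X[2] = -2.0000-5.1962i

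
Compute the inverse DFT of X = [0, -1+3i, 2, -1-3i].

x[n] = (1/4) Σ(k=0 to 3) X[k] · e^(2πikn/4)

Computing each x[n]:
x[0] = 0
x[1] = -2
x[2] = 1
x[3] = 1

x = [0, -2, 1, 1]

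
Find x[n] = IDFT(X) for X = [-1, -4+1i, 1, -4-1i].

x[n] = (1/4) Σ(k=0 to 3) X[k] · e^(2πikn/4)

Computing each x[n]:
x[0] = -2
x[1] = -1
x[2] = 2
x[3] = 0

x = [-2, -1, 2, 0]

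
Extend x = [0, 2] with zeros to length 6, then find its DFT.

Original 2-point DFT: [2, -2]
Zero-padded 6-point DFT provides frequency interpolation.

DFT_6([x, 0, ...]) = [2, 1.0000-1.7321i, -1.0000-1.7321i, -2, -1.0000+1.7321i, 1.0000+1.7321i]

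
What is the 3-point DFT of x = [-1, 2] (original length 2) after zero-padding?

Original 2-point DFT: [1, -3]
Zero-padded 3-point DFT provides frequency interpolation.

DFT_3([x, 0, ...]) = [1, -2.0000-1.7321i, -2.0000+1.7321i]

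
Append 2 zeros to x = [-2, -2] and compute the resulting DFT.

Original 2-point DFT: [-4, 0]
Zero-padded 4-point DFT provides frequency interpolation.

DFT_4([x, 0, ...]) = [-4, -2+2i, 0, -2-2i]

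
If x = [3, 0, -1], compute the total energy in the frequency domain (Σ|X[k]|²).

Parseval: Σ|x[n]|² = (1/N)Σ|X[k]|², so Σ|X[k]|² = N·Σ|x[n]|² = 3·10.0000

Σ|X[k]|² = N·Σ|x[n]|² = 3·10.0000 = 30.0000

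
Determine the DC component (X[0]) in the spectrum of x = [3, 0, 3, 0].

X[0] = Σ(n=0 to 3) x[n] · ω_4^0 = Σ x[n]
= (3) + (0) + (3) + (0)

X[0] = 6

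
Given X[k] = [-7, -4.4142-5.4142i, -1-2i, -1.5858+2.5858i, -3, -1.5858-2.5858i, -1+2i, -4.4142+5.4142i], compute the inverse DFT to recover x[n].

x[n] = (1/8) Σ(k=0 to 7) X[k] · e^(2πikn/8)

Computing each x[n]:
x[0] = -3
x[1] = 0
x[2] = 1
x[3] = 0
x[4] = 0
x[5] = 0
x[6] = -3
x[7] = -2

x = [-3, 0, 1, 0, 0, 0, -3, -2]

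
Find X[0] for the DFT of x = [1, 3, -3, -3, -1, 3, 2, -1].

X[0] = Σ(n=0 to 7) x[n] · ω_8^0 = Σ x[n]
= (1) + (3) + (-3) + (-3) + (-1) + (3) + (2) + (-1)

X[0] = 1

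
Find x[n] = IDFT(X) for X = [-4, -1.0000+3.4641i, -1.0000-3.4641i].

x[n] = (1/3) Σ(k=0 to 2) X[k] · e^(2πikn/3)

Computing each x[n]:
x[0] = -2
x[1] = -3
x[2] = 1

x = [-2, -3, 1]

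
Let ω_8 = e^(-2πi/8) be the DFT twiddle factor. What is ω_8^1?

ω_8^1 = e^(-2πi·1/8)
= cos(-2π·1/8) + i·sin(-2π·1/8)
= cos(-2π/8) + i·sin(-2π/8)

ω_8^1 = cos(-2π/8) + i·sin(-2π/8) = 0.7071-0.7071i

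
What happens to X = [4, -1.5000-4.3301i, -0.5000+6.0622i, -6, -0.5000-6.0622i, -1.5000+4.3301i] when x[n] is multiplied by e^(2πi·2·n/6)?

Modulation property: DFT(ω_6^(-2n)·x[n]) = X[(k-2) mod 6], so circularly shift X by 2 positions.

X[k-2] = [-0.5000-6.0622i, -1.5000+4.3301i, 4, -1.5000-4.3301i, -0.5000+6.0622i, -6]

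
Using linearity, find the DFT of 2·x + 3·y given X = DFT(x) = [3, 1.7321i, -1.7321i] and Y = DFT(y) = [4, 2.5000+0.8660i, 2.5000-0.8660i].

By linearity: DFT(2x + 3y) = 2·DFT(x) + 3·DFT(y)
= 2·[3, 1.7321i, -1.7321i] + 3·[4, 2.5000+0.8660i, 2.5000-0.8660i]

Computing element-wise:
Z[0] = 2·(3) + 3·(4) = 18
Z[1] = 2·(1.7321i) + 3·(2.5000+0.8660i) = 7.5000+6.0622i
Z[2] = 2·(-1.7321i) + 3·(2.5000-0.8660i) = 7.5000-6.0622i

DFT(2x + 3y) = 2·X + 3·Y = [18, 7.5000+6.0622i, 7.5000-6.0622i]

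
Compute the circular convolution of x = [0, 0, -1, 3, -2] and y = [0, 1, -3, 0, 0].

(x ⊛ y)[n] = Σ(m=0 to 4) x[m] · y[(n-m) mod 5]

Computing each output sample:
(x ⊛ y)[0] = -11
(x ⊛ y)[1] = 6
(x ⊛ y)[2] = 0
(x ⊛ y)[3] = -1
(x ⊛ y)[4] = 6

x ⊛ y = [-11, 6, 0, -1, 6]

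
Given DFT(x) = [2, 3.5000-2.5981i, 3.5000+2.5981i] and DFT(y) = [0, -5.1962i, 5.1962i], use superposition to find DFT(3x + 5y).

By linearity: DFT(3x + 5y) = 3·DFT(x) + 5·DFT(y)
= 3·[2, 3.5000-2.5981i, 3.5000+2.5981i] + 5·[0, -5.1962i, 5.1962i]

Computing element-wise:
Z[0] = 3·(2) + 5·(0) = 6
Z[1] = 3·(3.5000-2.5981i) + 5·(-5.1962i) = 10.5000-33.7753i
Z[2] = 3·(3.5000+2.5981i) + 5·(5.1962i) = 10.5000+33.7753i

DFT(3x + 5y) = 3·X + 5·Y = [6, 10.5000-33.7753i, 10.5000+33.7753i]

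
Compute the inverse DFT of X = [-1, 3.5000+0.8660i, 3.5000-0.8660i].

x[n] = (1/3) Σ(k=0 to 2) X[k] · e^(2πikn/3)

Computing each x[n]:
x[0] = 2
x[1] = -2
x[2] = -1

x = [2, -2, -1]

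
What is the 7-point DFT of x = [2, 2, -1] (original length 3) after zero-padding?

Original 3-point DFT: [3, 1.5000-2.5981i, 1.5000+2.5981i]
Zero-padded 7-point DFT provides frequency interpolation.

DFT_7([x, 0, ...]) = [3, 3.4695-0.5887i, 2.4559-2.3837i, -0.4254-1.6496i, -0.4254+1.6496i, 2.4559+2.3837i, 3.4695+0.5887i]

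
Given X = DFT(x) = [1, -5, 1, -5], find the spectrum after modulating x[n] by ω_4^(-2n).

Modulation property: DFT(ω_4^(-2n)·x[n]) = X[(k-2) mod 4], so circularly shift X by 2 positions.

X[k-2] = [1, -5, 1, -5]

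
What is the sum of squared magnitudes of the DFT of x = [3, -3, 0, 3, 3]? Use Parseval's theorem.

Parseval: Σ|x[n]|² = (1/N)Σ|X[k]|², so Σ|X[k]|² = N·Σ|x[n]|² = 5·36.0000

Σ|X[k]|² = N·Σ|x[n]|² = 5·36.0000 = 180.0000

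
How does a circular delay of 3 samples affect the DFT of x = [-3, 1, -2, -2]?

Time shift by 3: X_shifted[k] = ω_4^(3k) · X[k]
Shifted x = [1, -2, -2, -3]

DFT(x[n-3]) = [-6, 3-1i, 4, 3+1i]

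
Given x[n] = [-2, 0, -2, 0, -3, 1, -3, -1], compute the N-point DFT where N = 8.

X[k] = Σ(n=0 to 7) x[n] · ω_8^(nk)
where ω_8 = e^(-2πi/8)

Computing each X[k]:
X[0] = -10
X[1] = -0.4142-1.0000i
X[2] = -2i
X[3] = 2.4142+1.0000i
X[4] = -10
X[5] = 2.4142-1.0000i
X[6] = 2i
X[7] = -0.4142+1.0000i

X = [-10, -0.4142-1.0000i, -2i, 2.4142+1.0000i, -10, 2.4142-1.0000i, 2i, -0.4142+1.0000i]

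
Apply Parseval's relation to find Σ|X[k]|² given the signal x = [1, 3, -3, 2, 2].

Parseval: Σ|x[n]|² = (1/N)Σ|X[k]|², so Σ|X[k]|² = N·Σ|x[n]|² = 5·27.0000

Σ|X[k]|² = N·Σ|x[n]|² = 5·27.0000 = 135.0000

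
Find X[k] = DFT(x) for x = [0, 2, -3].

X[k] = Σ(n=0 to 2) x[n] · ω_3^(nk)
where ω_3 = e^(-2πi/3)

Computing each X[k]:
X[0] = -1
X[1] = 0.5000-4.3301i
X[2] = 0.5000+4.3301i

X = [-1, 0.5000-4.3301i, 0.5000+4.3301i]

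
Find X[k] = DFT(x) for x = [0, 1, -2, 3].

X[k] = Σ(n=0 to 3) x[n] · ω_4^(nk)
where ω_4 = e^(-2πi/4)

Computing each X[k]:
X[0] = 2
X[1] = 2+2i
X[2] = -6
X[3] = 2-2i

X = [2, 2+2i, -6, 2-2i]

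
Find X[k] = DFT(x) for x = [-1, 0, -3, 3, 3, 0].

X[k] = Σ(n=0 to 5) x[n] · ω_6^(nk)
where ω_6 = e^(-2πi/6)

Computing each X[k]:
X[0] = 2
X[1] = -4.0000+5.1962i
X[2] = 2.0000-5.1962i
X[3] = -4
X[4] = 2.0000+5.1962i
X[5] = -4.0000-5.1962i

X = [2, -4.0000+5.1962i, 2.0000-5.1962i, -4, 2.0000+5.1962i, -4.0000-5.1962i]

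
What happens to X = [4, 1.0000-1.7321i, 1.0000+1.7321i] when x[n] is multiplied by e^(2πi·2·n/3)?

Modulation property: DFT(ω_3^(-2n)·x[n]) = X[(k-2) mod 3], so circularly shift X by 2 positions.

X[k-2] = [1.0000-1.7321i, 1.0000+1.7321i, 4]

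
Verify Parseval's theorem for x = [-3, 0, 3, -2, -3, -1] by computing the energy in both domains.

Time domain:
Σ|x[n]|² = |-3|² + |0|² + |3|² + |-2|² + |-3|² + |-1|² = 32.0000

Frequency domain:
(1/6)Σ|X[k]|² = (1/6)(|-6|² + |-1.5000-6.0622i|² + |-4.5000+4.3301i|² + |0|² + |-4.5000-4.3301i|² + |-1.5000+6.0622i|²) = (1/6)·192.0000 = 32.0000

Both sides agree, confirming Parseval's theorem.

Σ|x[n]|² = (1/N)Σ|X[k]|² = 32.0000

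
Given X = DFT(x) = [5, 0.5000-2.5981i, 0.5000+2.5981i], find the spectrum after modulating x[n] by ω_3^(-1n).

Modulation property: DFT(ω_3^(-1n)·x[n]) = X[(k-1) mod 3], so circularly shift X by 1 positions.

X[k-1] = [0.5000+2.5981i, 5, 0.5000-2.5981i]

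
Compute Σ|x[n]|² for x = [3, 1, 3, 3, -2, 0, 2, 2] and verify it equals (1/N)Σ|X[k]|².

Time domain:
Σ|x[n]|² = |3|² + |1|² + |3|² + |3|² + |-2|² + |0|² + |2|² + |2|² = 40.0000

Frequency domain:
(1/8)Σ|X[k]|² = (1/8)(|12|² + |5.0000-2.4142i|² + |-4+4i|² + |5.0000-0.4142i|² + |0|² + |5.0000+0.4142i|² + |-4-4i|² + |5.0000+2.4142i|²) = (1/8)·320.0000 = 40.0000

Both sides agree, confirming Parseval's theorem.

Σ|x[n]|² = (1/N)Σ|X[k]|² = 40.0000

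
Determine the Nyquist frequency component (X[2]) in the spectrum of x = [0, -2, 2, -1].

X[2] = Σ(n=0 to 3) x[n] · ω_4^(2n) where ω_4 = e^(-2πi/4)
= (0)·ω_4^0 + (-2)·ω_4^2 + (2)·ω_4^4 + (-1)·ω_4^6

X[2] = 5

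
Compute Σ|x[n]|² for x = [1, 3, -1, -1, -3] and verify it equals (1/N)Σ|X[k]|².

Time domain:
Σ|x[n]|² = |1|² + |3|² + |-1|² + |-1|² + |-3|² = 21.0000

Frequency domain:
(1/5)Σ|X[k]|² = (1/5)(|-1|² + |2.6180-5.7063i|² + |0.3820-3.5267i|² + |0.3820+3.5267i|² + |2.6180+5.7063i|²) = (1/5)·105.0000 = 21.0000

Both sides agree, confirming Parseval's theorem.

Σ|x[n]|² = (1/N)Σ|X[k]|² = 21.0000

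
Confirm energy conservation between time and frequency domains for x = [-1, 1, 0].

Time domain:
Σ|x[n]|² = |-1|² + |1|² + |0|² = 2.0000

Frequency domain:
(1/3)Σ|X[k]|² = (1/3)(|0|² + |-1.5000-0.8660i|² + |-1.5000+0.8660i|²) = (1/3)·6.0000 = 2.0000

Both sides agree, confirming Parseval's theorem.

Σ|x[n]|² = (1/N)Σ|X[k]|² = 2.0000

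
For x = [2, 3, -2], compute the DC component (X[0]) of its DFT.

X[0] = Σ(n=0 to 2) x[n] · ω_3^0 = Σ x[n]
= (2) + (3) + (-2)

X[0] = 3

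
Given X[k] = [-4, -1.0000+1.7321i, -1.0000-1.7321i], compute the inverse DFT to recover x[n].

x[n] = (1/3) Σ(k=0 to 2) X[k] · e^(2πikn/3)

Computing each x[n]:
x[0] = -2
x[1] = -2
x[2] = 0

x = [-2, -2, 0]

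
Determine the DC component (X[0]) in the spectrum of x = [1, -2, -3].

X[0] = Σ(n=0 to 2) x[n] · ω_3^0 = Σ x[n]
= (1) + (-2) + (-3)

X[0] = -4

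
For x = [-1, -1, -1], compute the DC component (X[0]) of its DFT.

X[0] = Σ(n=0 to 2) x[n] · ω_3^0 = Σ x[n]
= (-1) + (-1) + (-1)

X[0] = -3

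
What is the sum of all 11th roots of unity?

Sum of all nth roots of unity equals 0 for n > 1 (geometric series with r ≠ 1).

0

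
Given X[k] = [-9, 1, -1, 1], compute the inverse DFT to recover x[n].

x[n] = (1/4) Σ(k=0 to 3) X[k] · e^(2πikn/4)

Computing each x[n]:
x[0] = -2
x[1] = -2
x[2] = -3
x[3] = -2

x = [-2, -2, -3, -2]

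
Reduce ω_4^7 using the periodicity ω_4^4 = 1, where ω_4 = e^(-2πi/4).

Since ω_4^4 = 1, powers reduce modulo 4.
7 mod 4 = 3
So ω_4^7 = ω_4^3 = e^(-2πi·3/4)

ω_4^7 = ω_4^3 = 1i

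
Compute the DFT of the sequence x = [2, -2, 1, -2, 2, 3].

X[k] = Σ(n=0 to 5) x[n] · ω_6^(nk)
where ω_6 = e^(-2πi/6)

Computing each X[k]:
X[0] = 4
X[1] = 3.0000+5.1962i
X[2] = -2.0000+3.4641i
X[3] = 6
X[4] = -2.0000-3.4641i
X[5] = 3.0000-5.1962i

X = [4, 3.0000+5.1962i, -2.0000+3.4641i, 6, -2.0000-3.4641i, 3.0000-5.1962i]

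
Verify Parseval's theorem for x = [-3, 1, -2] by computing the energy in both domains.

Time domain:
Σ|x[n]|² = |-3|² + |1|² + |-2|² = 14.0000

Frequency domain:
(1/3)Σ|X[k]|² = (1/3)(|-4|² + |-2.5000-2.5981i|² + |-2.5000+2.5981i|²) = (1/3)·42.0000 = 14.0000

Both sides agree, confirming Parseval's theorem.

Σ|x[n]|² = (1/N)Σ|X[k]|² = 14.0000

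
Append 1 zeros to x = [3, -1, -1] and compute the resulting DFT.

Original 3-point DFT: [1, 4, 4]
Zero-padded 4-point DFT provides frequency interpolation.

DFT_4([x, 0, ...]) = [1, 4+1i, 3, 4-1i]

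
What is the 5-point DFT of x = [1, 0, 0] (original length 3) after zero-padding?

Original 3-point DFT: [1, 1, 1]
Zero-padded 5-point DFT provides frequency interpolation.

DFT_5([x, 0, ...]) = [1, 1, 1, 1, 1]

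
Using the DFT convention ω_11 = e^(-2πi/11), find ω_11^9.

ω_11^9 = e^(-2πi·9/11)
= cos(-2π·9/11) + i·sin(-2π·9/11)
= cos(-18π/11) + i·sin(-18π/11)

ω_11^9 = cos(-18π/11) + i·sin(-18π/11) = 0.4154+0.9096i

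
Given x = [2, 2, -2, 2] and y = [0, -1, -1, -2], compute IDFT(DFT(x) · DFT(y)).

(x ⊛ y)[n] = Σ(m=0 to 3) x[m] · y[(n-m) mod 4]

Computing each output sample:
(x ⊛ y)[0] = -4
(x ⊛ y)[1] = 0
(x ⊛ y)[2] = -8
(x ⊛ y)[3] = -4

x ⊛ y = [-4, 0, -8, -4]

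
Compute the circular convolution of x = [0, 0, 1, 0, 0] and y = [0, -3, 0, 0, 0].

(x ⊛ y)[n] = Σ(m=0 to 4) x[m] · y[(n-m) mod 5]

Computing each output sample:
(x ⊛ y)[0] = 0
(x ⊛ y)[1] = 0
(x ⊛ y)[2] = 0
(x ⊛ y)[3] = -3
(x ⊛ y)[4] = 0

x ⊛ y = [0, 0, 0, -3, 0]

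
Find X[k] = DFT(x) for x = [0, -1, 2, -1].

X[k] = Σ(n=0 to 3) x[n] · ω_4^(nk)
where ω_4 = e^(-2πi/4)

Computing each X[k]:
X[0] = 0
X[1] = -2
X[2] = 4
X[3] = -2

X = [0, -2, 4, -2]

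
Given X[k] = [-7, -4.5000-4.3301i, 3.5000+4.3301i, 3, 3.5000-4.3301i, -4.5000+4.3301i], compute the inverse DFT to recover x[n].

x[n] = (1/6) Σ(k=0 to 5) X[k] · e^(2πikn/6)

Computing each x[n]:
x[0] = -1
x[1] = -3
x[2] = 2
x[3] = 1
x[4] = -3
x[5] = -3

x = [-1, -3, 2, 1, -3, -3]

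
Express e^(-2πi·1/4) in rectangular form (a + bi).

ω_4^1 = e^(-2πi·1/4)
= cos(-2π·1/4) + i·sin(-2π·1/4)
= cos(-2π/4) + i·sin(-2π/4)

ω_4^1 = cos(-2π/4) + i·sin(-2π/4) = -1i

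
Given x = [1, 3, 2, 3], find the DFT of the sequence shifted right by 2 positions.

Time shift by 2: X_shifted[k] = ω_4^(2k) · X[k]
Shifted x = [2, 3, 1, 3]

DFT(x[n-2]) = [9, 1, -3, 1]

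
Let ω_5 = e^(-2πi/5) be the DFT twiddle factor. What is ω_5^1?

ω_5^1 = e^(-2πi·1/5)
= cos(-2π·1/5) + i·sin(-2π·1/5)
= cos(-2π/5) + i·sin(-2π/5)

ω_5^1 = cos(-2π/5) + i·sin(-2π/5) = 0.3090-0.9511i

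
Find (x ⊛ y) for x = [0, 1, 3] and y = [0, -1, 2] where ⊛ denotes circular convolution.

(x ⊛ y)[n] = Σ(m=0 to 2) x[m] · y[(n-m) mod 3]

Computing each output sample:
(x ⊛ y)[0] = -1
(x ⊛ y)[1] = 6
(x ⊛ y)[2] = -1

x ⊛ y = [-1, 6, -1]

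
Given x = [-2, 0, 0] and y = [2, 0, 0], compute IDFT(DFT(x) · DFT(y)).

(x ⊛ y)[n] = Σ(m=0 to 2) x[m] · y[(n-m) mod 3]

Computing each output sample:
(x ⊛ y)[0] = -4
(x ⊛ y)[1] = 0
(x ⊛ y)[2] = 0

x ⊛ y = [-4, 0, 0]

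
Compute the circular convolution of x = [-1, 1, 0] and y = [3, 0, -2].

(x ⊛ y)[n] = Σ(m=0 to 2) x[m] · y[(n-m) mod 3]

Computing each output sample:
(x ⊛ y)[0] = -5
(x ⊛ y)[1] = 3
(x ⊛ y)[2] = 2

x ⊛ y = [-5, 3, 2]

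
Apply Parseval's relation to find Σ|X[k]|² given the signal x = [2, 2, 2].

Parseval: Σ|x[n]|² = (1/N)Σ|X[k]|², so Σ|X[k]|² = N·Σ|x[n]|² = 3·12.0000

Σ|X[k]|² = N·Σ|x[n]|² = 3·12.0000 = 36.0000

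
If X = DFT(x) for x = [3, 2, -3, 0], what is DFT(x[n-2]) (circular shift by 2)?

Time shift by 2: X_shifted[k] = ω_4^(2k) · X[k]
Shifted x = [-3, 0, 3, 2]

DFT(x[n-2]) = [2, -6+2i, -2, -6-2i]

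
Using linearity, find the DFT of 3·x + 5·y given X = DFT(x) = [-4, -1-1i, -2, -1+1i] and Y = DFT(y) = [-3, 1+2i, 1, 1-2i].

By linearity: DFT(3x + 5y) = 3·DFT(x) + 5·DFT(y)
= 3·[-4, -1-1i, -2, -1+1i] + 5·[-3, 1+2i, 1, 1-2i]

Computing element-wise:
Z[0] = 3·(-4) + 5·(-3) = -27
Z[1] = 3·(-1-1i) + 5·(1+2i) = 2+7i
Z[2] = 3·(-2) + 5·(1) = -1
Z[3] = 3·(-1+1i) + 5·(1-2i) = 2-7i

DFT(3x + 5y) = 3·X + 5·Y = [-27, 2+7i, -1, 2-7i]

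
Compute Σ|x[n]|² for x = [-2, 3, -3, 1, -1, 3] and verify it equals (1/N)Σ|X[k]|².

Time domain:
Σ|x[n]|² = |-2|² + |3|² + |-3|² + |1|² + |-1|² + |3|² = 33.0000

Frequency domain:
(1/6)Σ|X[k]|² = (1/6)(|1|² + |2.0000+1.7321i|² + |-2.0000-1.7321i|² + |-13|² + |-2.0000+1.7321i|² + |2.0000-1.7321i|²) = (1/6)·198.0000 = 33.0000

Both sides agree, confirming Parseval's theorem.

Σ|x[n]|² = (1/N)Σ|X[k]|² = 33.0000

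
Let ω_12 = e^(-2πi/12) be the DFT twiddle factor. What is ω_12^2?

ω_12^2 = e^(-2πi·2/12)
= cos(-2π·2/12) + i·sin(-2π·2/12)
= cos(-4π/12) + i·sin(-4π/12)

ω_12^2 = cos(-4π/12) + i·sin(-4π/12) = 0.5000-0.8660i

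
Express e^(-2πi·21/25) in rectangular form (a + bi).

ω_25^21 = e^(-2πi·21/25)
= cos(-2π·21/25) + i·sin(-2π·21/25)
= cos(-42π/25) + i·sin(-42π/25)

ω_25^21 = cos(-42π/25) + i·sin(-42π/25) = 0.5358+0.8443i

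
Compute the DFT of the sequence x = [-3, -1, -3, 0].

X[k] = Σ(n=0 to 3) x[n] · ω_4^(nk)
where ω_4 = e^(-2πi/4)

Computing each X[k]:
X[0] = -7
X[1] = 1i
X[2] = -5
X[3] = -1i

X = [-7, 1i, -5, -1i]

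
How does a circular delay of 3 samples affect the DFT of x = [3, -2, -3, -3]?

Time shift by 3: X_shifted[k] = ω_4^(3k) · X[k]
Shifted x = [-2, -3, -3, 3]

DFT(x[n-3]) = [-5, 1+6i, -5, 1-6i]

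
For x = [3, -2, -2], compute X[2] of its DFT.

X[2] = Σ(n=0 to 2) x[n] · ω_3^(2n) where ω_3 = e^(-2πi/3)
= (3)·ω_3^0 + (-2)·ω_3^2 + (-2)·ω_3^4

X[2] = 5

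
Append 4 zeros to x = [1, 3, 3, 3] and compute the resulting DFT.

Original 4-point DFT: [10, -2, -2, -2]
Zero-padded 8-point DFT provides frequency interpolation.

DFT_8([x, 0, ...]) = [10, 1.0000-7.2426i, -2, 1.0000-1.2426i, -2, 1.0000+1.2426i, -2, 1.0000+7.2426i]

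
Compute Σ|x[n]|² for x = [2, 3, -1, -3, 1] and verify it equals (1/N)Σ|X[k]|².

Time domain:
Σ|x[n]|² = |2|² + |3|² + |-1|² + |-3|² + |1|² = 24.0000

Frequency domain:
(1/5)Σ|X[k]|² = (1/5)(|2|² + |6.4721-3.0777i|² + |-2.4721+0.7265i|² + |-2.4721-0.7265i|² + |6.4721+3.0777i|²) = (1/5)·120.0000 = 24.0000

Both sides agree, confirming Parseval's theorem.

Σ|x[n]|² = (1/N)Σ|X[k]|² = 24.0000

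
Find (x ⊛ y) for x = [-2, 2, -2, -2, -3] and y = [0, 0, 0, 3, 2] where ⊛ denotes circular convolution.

(x ⊛ y)[n] = Σ(m=0 to 4) x[m] · y[(n-m) mod 5]

Computing each output sample:
(x ⊛ y)[0] = -2
(x ⊛ y)[1] = -10
(x ⊛ y)[2] = -13
(x ⊛ y)[3] = -12
(x ⊛ y)[4] = 2

x ⊛ y = [-2, -10, -13, -12, 2]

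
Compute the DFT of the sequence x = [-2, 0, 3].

X[k] = Σ(n=0 to 2) x[n] · ω_3^(nk)
where ω_3 = e^(-2πi/3)

Computing each X[k]:
X[0] = 1
X[1] = -3.5000+2.5981i
X[2] = -3.5000-2.5981i

X = [1, -3.5000+2.5981i, -3.5000-2.5981i]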